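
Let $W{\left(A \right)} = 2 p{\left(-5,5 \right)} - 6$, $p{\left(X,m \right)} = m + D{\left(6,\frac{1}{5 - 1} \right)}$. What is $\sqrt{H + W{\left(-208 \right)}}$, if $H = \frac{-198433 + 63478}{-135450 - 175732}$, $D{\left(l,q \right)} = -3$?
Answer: $\frac{i \sqrt{420146558}}{16378} \approx 1.2515 i$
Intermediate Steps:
$p{\left(X,m \right)} = -3 + m$ ($p{\left(X,m \right)} = m - 3 = -3 + m$)
$H = \frac{134955}{311182}$ ($H = - \frac{134955}{-311182} = \left(-134955\right) \left(- \frac{1}{311182}\right) = \frac{134955}{311182} \approx 0.43369$)
$W{\left(A \right)} = -2$ ($W{\left(A \right)} = 2 \left(-3 + 5\right) - 6 = 2 \cdot 2 - 6 = 4 - 6 = -2$)
$\sqrt{H + W{\left(-208 \right)}} = \sqrt{\frac{134955}{311182} - 2} = \sqrt{- \frac{487409}{311182}} = \frac{i \sqrt{420146558}}{16378}$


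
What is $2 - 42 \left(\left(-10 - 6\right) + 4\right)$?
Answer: $506$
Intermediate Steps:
$2 - 42 \left(\left(-10 - 6\right) + 4\right) = 2 - 42 \left(-16 + 4\right) = 2 - -504 = 2 + 504 = 506$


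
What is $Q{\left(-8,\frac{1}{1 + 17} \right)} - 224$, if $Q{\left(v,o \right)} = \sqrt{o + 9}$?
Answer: $-224 + \frac{\sqrt{326}}{6} \approx -220.99$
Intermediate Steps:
$Q{\left(v,o \right)} = \sqrt{9 + o}$
$Q{\left(-8,\frac{1}{1 + 17} \right)} - 224 = \sqrt{9 + \frac{1}{1 + 17}} - 224 = \sqrt{9 + \frac{1}{18}} - 224 = \sqrt{\frac{163}{18}} - 224 = \frac{\sqrt{326}}{6} - 224 = -224 + \frac{\sqrt{326}}{6}$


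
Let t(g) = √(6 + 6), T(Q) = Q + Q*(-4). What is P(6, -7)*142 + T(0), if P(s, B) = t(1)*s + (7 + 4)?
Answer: 1562 + 1704*√3 ≈ 4513.4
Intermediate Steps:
T(Q) = -3*Q (T(Q) = Q - 4*Q = -3*Q)
t(g) = 2*√3 (t(g) = √12 = 2*√3)
P(s, B) = 11 + 2*s*√3 (P(s, B) = (2*√3)*s + (7 + 4) = 2*s*√3 + 11 = 11 + 2*s*√3)
P(6, -7)*142 + T(0) = (11 + 2*6*√3)*142 - 3*0 = (11 + 12*√3)*142 + 0 = (1562 + 1704*√3) + 0 = 1562 + 1704*√3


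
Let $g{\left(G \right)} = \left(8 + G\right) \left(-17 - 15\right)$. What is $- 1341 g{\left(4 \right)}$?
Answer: $514944$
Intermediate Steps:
$g{\left(G \right)} = -256 - 32 G$ ($g{\left(G \right)} = \left(8 + G\right) \left(-32\right) = -256 - 32 G$)
$- 1341 g{\left(4 \right)} = - 1341 \left(-256 - 128\right) = \left(-1341\right) \left(-384\right) = 514944$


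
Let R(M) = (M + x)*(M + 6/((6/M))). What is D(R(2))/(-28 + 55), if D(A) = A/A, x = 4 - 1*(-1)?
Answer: 1/27 ≈ 0.037037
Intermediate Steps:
x = 5 (x = 4 + 1 = 5)
R(M) = 2*M*(5 + M) (R(M) = (M + 5)*(M + 6/((6/M))) = (5 + M)*(M + 6*(M/6)) = (5 + M)*(M + M) = (5 + M)*(2*M) = 2*M*(5 + M))
D(A) = 1
D(R(2))/(-28 + 55) = 1/(-28 + 55) = 1/27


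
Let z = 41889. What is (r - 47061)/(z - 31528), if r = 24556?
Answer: -22505/10361 ≈ -2.1721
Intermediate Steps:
(r - 47061)/(z - 31528) = (24556 - 47061)/(41889 - 31528) = -22505/10361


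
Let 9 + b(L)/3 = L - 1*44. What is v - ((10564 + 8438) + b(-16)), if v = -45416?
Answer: -64211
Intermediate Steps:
b(L) = -159 + 3*L (b(L) = -27 + 3*(L - 1*44) = -27 + 3*(L - 44) = -27 + 3*(-44 + L) = -27 + (-132 + 3*L) = -159 + 3*L)
v - ((10564 + 8438) + b(-16)) = -45416 - ((10564 + 8438) + (-159 + 3*(-16))) = -45416 - (19002 + (-159 - 48)) = -45416 - (19002 - 207) = -45416 - 1*18795 = -45416 - 18795 = -64211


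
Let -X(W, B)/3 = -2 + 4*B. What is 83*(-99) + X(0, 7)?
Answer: -8295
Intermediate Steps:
X(W, B) = 6 - 12*B (X(W, B) = -3*(-2 + 4*B) = 6 - 12*B)
83*(-99) + X(0, 7) = 83*(-99) + (6 - 12*7) = -8217 + (6 - 84) = -8217 - 78 = -8295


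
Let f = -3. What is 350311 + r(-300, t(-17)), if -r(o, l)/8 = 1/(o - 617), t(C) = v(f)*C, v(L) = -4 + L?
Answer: 321235195/917 ≈ 3.5031e+5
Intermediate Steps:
t(C) = -7*C (t(C) = (-4 - 3)*C = -7*C)
r(o, l) = -8/(-617 + o) (r(o, l) = -8/(o - 617) = -8/(-617 + o))
350311 + r(-300, t(-17)) = 350311 - 8/(-617 - 300) = 350311 - 8/(-917) = 350311 - 8*(-1/917) = 350311 + 8/917 = 321235195/917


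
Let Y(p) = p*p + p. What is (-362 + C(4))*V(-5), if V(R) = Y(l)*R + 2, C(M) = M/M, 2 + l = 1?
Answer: -722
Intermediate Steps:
l = -1 (l = -2 + 1 = -1)
Y(p) = p + p**2 (Y(p) = p**2 + p = p + p**2)
C(M) = 1
V(R) = 2 (V(R) = (-(1 - 1))*R + 2 = (-1*0)*R + 2 = 0*R + 2 = 0 + 2 = 2)
(-362 + C(4))*V(-5) = (-362 + 1)*2 = -361*2 = -722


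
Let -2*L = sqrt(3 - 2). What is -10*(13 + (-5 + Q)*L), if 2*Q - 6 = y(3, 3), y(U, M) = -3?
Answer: -295/2 ≈ -147.50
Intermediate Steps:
Q = 3/2 (Q = 3 + (1/2)*(-3) = 3 - 3/2 = 3/2 ≈ 1.5000)
L = -1/2 (L = -sqrt(3 - 2)/2 = -sqrt(1)/2 = -1/2*1 = -1/2 ≈ -0.50000)
-10*(13 + (-5 + Q)*L) = -10*(13 + (-5 + 3/2)*(-1/2)) = -10*(13 - 7/2*(-1/2)) = -10*(13 + 7/4) = -10*59/4 = -295/2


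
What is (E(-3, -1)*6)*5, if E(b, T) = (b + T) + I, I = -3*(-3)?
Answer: 150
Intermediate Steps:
I = 9
E(b, T) = 9 + T + b (E(b, T) = (b + T) + 9 = (T + b) + 9 = 9 + T + b)
(E(-3, -1)*6)*5 = ((9 - 1 - 3)*6)*5 = (5*6)*5 = 30*5 = 150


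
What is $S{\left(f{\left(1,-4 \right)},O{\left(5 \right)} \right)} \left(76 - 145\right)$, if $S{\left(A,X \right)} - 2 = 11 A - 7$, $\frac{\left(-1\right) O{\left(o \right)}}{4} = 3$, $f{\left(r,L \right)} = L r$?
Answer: $3381$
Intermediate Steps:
$O{\left(o \right)} = -12$ ($O{\left(o \right)} = \left(-4\right) 3 = -12$)
$S{\left(A,X \right)} = -5 + 11 A$ ($S{\left(A,X \right)} = 2 + \left(11 A - 7\right) = 2 + \left(-7 + 11 A\right) = -5 + 11 A$)
$S{\left(f{\left(1,-4 \right)},O{\left(5 \right)} \right)} \left(76 - 145\right) = \left(-5 + 11 \left(\left(-4\right) 1\right)\right) \left(76 - 145\right) = \left(-5 + 11 \left(-4\right)\right) \left(-69\right) = \left(-5 - 44\right) \left(-69\right) = \left(-49\right) \left(-69\right) = 3381$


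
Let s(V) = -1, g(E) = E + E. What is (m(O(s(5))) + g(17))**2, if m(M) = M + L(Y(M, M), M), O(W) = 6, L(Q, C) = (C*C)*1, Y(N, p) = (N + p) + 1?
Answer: 5776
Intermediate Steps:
g(E) = 2*E
Y(N, p) = 1 + N + p
L(Q, C) = C**2 (L(Q, C) = C**2*1 = C**2)
m(M) = M + M**2
(m(O(s(5))) + g(17))**2 = (6*(1 + 6) + 2*17)**2 = (6*7 + 34)**2 = (42 + 34)**2 = 76**2 = 5776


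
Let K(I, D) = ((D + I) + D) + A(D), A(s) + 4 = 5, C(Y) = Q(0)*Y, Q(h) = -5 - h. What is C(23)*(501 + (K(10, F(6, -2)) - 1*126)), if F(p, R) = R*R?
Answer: -45310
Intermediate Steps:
C(Y) = -5*Y (C(Y) = (-5 - 1*0)*Y = (-5 + 0)*Y = -5*Y)
A(s) = 1 (A(s) = -4 + 5 = 1)
F(p, R) = R²
K(I, D) = 1 + I + 2*D (K(I, D) = ((D + I) + D) + 1 = (I + 2*D) + 1 = 1 + I + 2*D)
C(23)*(501 + (K(10, F(6, -2)) - 1*126)) = (-5*23)*(501 + ((1 + 10 + 2*(-2)²) - 1*126)) = -115*(501 + ((1 + 10 + 2*4) - 126)) = -115*(501 + ((1 + 10 + 8) - 126)) = -115*(501 + (19 - 126)) = -115*(501 - 107) = -115*394 = -45310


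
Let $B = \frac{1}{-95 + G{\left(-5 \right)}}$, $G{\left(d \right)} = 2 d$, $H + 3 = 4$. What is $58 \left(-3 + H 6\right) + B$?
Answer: $\frac{18269}{105} \approx 173.99$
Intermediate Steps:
$H = 1$ ($H = -3 + 4 = 1$)
$B = - \frac{1}{105}$ ($B = \frac{1}{-95 + 2 \left(-5\right)} = \frac{1}{-95 - 10} = \frac{1}{-105} = - \frac{1}{105} \approx -0.0095238$)
$58 \left(-3 + H 6\right) + B = 58 \left(-3 + 1 \cdot 6\right) - \frac{1}{105} = 58 \left(-3 + 6\right) - \frac{1}{105} = 58 \cdot 3 - \frac{1}{105} = 174 - \frac{1}{105} = \frac{18269}{105}$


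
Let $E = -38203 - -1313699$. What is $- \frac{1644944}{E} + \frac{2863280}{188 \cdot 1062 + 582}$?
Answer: $\frac{207670118138}{15962673003} \approx 13.01$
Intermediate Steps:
$E = 1275496$ ($E = -38203 + 1313699 = 1275496$)
$- \frac{1644944}{E} + \frac{2863280}{188 \cdot 1062 + 582} = - \frac{1644944}{1275496} + \frac{2863280}{188 \cdot 1062 + 582} = \left(-1644944\right) \frac{1}{1275496} + \frac{2863280}{199656 + 582} = - \frac{205618}{159437} + \frac{2863280}{200238} = - \frac{205618}{159437} + 2863280 \cdot \frac{1}{200238} = - \frac{205618}{159437} + \frac{1431640}{100119} = \frac{207670118138}{15962673003}$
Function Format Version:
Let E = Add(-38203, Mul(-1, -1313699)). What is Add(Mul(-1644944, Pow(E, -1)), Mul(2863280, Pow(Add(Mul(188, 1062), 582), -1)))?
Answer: Rational(207670118138, 15962673003) ≈ 13.010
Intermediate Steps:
E = 1275496 (E = Add(-38203, 1313699) = 1275496)
Add(Mul(-1644944, Pow(E, -1)), Mul(2863280, Pow(Add(Mul(188, 1062), 582), -1))) = Add(Mul(-1644944, Pow(1275496, -1)), Mul(2863280, Pow(Add(Mul(188, 1062), 582), -1))) = Add(Mul(-1644944, Rational(1, 1275496)), Mul(2863280, Pow(Add(199656, 582), -1))) = Add(Rational(-205618, 159437), Mul(2863280, Pow(200238, -1))) = Add(Rational(-205618, 159437), Mul(2863280, Rational(1, 200238))) = Add(Rational(-205618, 159437), Rational(1431640, 100119)) = Rational(207670118138, 15962673003)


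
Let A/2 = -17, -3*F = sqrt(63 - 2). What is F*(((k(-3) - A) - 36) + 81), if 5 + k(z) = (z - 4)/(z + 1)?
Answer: -155*sqrt(61)/6 ≈ -201.76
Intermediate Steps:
k(z) = -5 + (-4 + z)/(1 + z) (k(z) = -5 + (z - 4)/(z + 1) = -5 + (-4 + z)/(1 + z))
F = -sqrt(61)/3 (F = -sqrt(63 - 2)/3 = -sqrt(61)/3 ≈ -2.6034)
A = -34 (A = 2*(-17) = -34)
F*(((k(-3) - A) - 36) + 81) = (-sqrt(61)/3)*((((-9 - 4*(-3))/(1 - 3) - 1*(-34)) - 36) + 81) = (-sqrt(61)/3)*((((-9 + 12)/(-2) + 34) - 36) + 81) = (-sqrt(61)/3)*(((-1/2*3 + 34) - 36) + 81) = (-sqrt(61)/3)*(((-3/2 + 34) - 36) + 81) = (-sqrt(61)/3)*((65/2 - 36) + 81) = (-sqrt(61)/3)*(-7/2 + 81) = -sqrt(61)/3*(155/2) = -155*sqrt(61)/6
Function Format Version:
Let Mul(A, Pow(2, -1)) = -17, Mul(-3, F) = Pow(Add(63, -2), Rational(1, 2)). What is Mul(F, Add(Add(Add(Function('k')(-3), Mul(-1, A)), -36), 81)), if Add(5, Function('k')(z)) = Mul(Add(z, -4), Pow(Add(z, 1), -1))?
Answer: Mul(Rational(-155, 6), Pow(61, Rational(1, 2))) ≈ -201.76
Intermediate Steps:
Function('k')(z) = Add(-5, Mul(Pow(Add(1, z), -1), Add(-4, z))) (Function('k')(z) = Add(-5, Mul(Add(z, -4), Pow(Add(z, 1), -1))) = Add(-5, Mul(Add(-4, z), Pow(Add(1, z), -1))) = Add(-5, Mul(Pow(Add(1, z), -1), Add(-4, z))))
F = Mul(Rational(-1, 3), Pow(61, Rational(1, 2))) (F = Mul(Rational(-1, 3), Pow(Add(63, -2), Rational(1, 2))) = Mul(Rational(-1, 3), Pow(61, Rational(1, 2))) ≈ -2.6034)
A = -34 (A = Mul(2, -17) = -34)
Mul(F, Add(Add(Add(Function('k')(-3), Mul(-1, A)), -36), 81)) = Mul(Mul(Rational(-1, 3), Pow(61, Rational(1, 2))), Add(Add(Add(Mul(Pow(Add(1, -3), -1), Add(-9, Mul(-4, -3))), Mul(-1, -34)), -36), 81)) = Mul(Mul(Rational(-1, 3), Pow(61, Rational(1, 2))), Add(Add(Add(Mul(Pow(-2, -1), Add(-9, 12)), 34), -36), 81)) = Mul(Mul(Rational(-1, 3), Pow(61, Rational(1, 2))), Add(Add(Add(Mul(Rational(-1, 2), 3), 34), -36), 81)) = Mul(Mul(Rational(-1, 3), Pow(61, Rational(1, 2))), Add(Add(Add(Rational(-3, 2), 34), -36), 81)) = Mul(Mul(Rational(-1, 3), Pow(61, Rational(1, 2))), Add(Add(Rational(65, 2), -36), 81)) = Mul(Mul(Rational(-1, 3), Pow(61, Rational(1, 2))), Add(Rational(-7, 2), 81)) = Mul(Mul(Rational(-1, 3), Pow(61, Rational(1, 2))), Rational(155, 2)) = Mul(Rational(-155, 6), Pow(61, Rational(1, 2)))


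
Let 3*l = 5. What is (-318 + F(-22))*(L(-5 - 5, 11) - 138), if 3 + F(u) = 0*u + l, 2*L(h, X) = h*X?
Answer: 184894/3 ≈ 61631.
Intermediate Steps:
l = 5/3 (l = (1/3)*5 = 5/3 ≈ 1.6667)
L(h, X) = X*h/2 (L(h, X) = (h*X)/2 = (X*h)/2 = X*h/2)
F(u) = -4/3 (F(u) = -3 + (0*u + 5/3) = -3 + (0 + 5/3) = -3 + 5/3 = -4/3)
(-318 + F(-22))*(L(-5 - 5, 11) - 138) = (-318 - 4/3)*((1/2)*11*(-5 - 5) - 138) = -958*((1/2)*11*(-10) - 138)/3 = -958*(-55 - 138)/3 = -958/3*(-193) = 184894/3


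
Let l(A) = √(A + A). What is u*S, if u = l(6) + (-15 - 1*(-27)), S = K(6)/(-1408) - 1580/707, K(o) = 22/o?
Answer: -607427/22624 - 607427*√3/135744 ≈ -34.599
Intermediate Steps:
l(A) = √2*√A (l(A) = √(2*A) = √2*√A)
S = -607427/271488 (S = (22/6)/(-1408) - 1580/707 = (22*(⅙))*(-1/1408) - 1580*1/707 = (11/3)*(-1/1408) - 1580/707 = -1/384 - 1580/707 = -607427/271488 ≈ -2.2374)
u = 12 + 2*√3 (u = √2*√6 + (-15 - 1*(-27)) = 2*√3 + (-15 + 27) = 2*√3 + 12 = 12 + 2*√3 ≈ 15.464)
u*S = (12 + 2*√3)*(-607427/271488) = -607427/22624 - 607427*√3/135744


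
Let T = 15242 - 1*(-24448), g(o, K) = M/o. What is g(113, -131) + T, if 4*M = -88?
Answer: 4484948/113 ≈ 39690.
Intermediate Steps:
M = -22 (M = (¼)*(-88) = -22)
g(o, K) = -22/o
T = 39690 (T = 15242 + 24448 = 39690)
g(113, -131) + T = -22/113 + 39690 = 4484948/113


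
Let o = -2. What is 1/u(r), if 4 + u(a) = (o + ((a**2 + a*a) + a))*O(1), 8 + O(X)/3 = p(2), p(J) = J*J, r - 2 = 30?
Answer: -1/24940 ≈ -4.0096e-5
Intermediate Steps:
r = 32 (r = 2 + 30 = 32)
p(J) = J**2
O(X) = -12 (O(X) = -24 + 3*2**2 = -24 + 3*4 = -24 + 12 = -12)
u(a) = 20 - 24*a**2 - 12*a (u(a) = -4 + (-2 + ((a**2 + a*a) + a))*(-12) = -4 + (-2 + ((a**2 + a**2) + a))*(-12) = -4 + (-2 + (2*a**2 + a))*(-12) = -4 + (-2 + (a + 2*a**2))*(-12) = -4 + (-2 + a + 2*a**2)*(-12) = -4 + (24 - 24*a**2 - 12*a) = 20 - 24*a**2 - 12*a)
1/u(r) = 1/(20 - 24*32**2 - 12*32) = 1/(20 - 24*1024 - 384) = 1/(20 - 24576 - 384) = 1/(-24940) = -1/24940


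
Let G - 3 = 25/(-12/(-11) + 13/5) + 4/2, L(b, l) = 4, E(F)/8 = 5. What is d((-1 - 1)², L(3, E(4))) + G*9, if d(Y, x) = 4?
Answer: 22322/203 ≈ 109.96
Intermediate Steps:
E(F) = 40 (E(F) = 8*5 = 40)
G = 2390/203 (G = 3 + (25/(-12/(-11) + 13/5) + 4/2) = 3 + (25/(-12*(-1/11) + 13*(⅕)) + 4*(½)) = 3 + (25/(12/11 + 13/5) + 2) = 3 + (25/(203/55) + 2) = 3 + (25*(55/203) + 2) = 3 + (1375/203 + 2) = 3 + 1781/203 = 2390/203 ≈ 11.773)
d((-1 - 1)², L(3, E(4))) + G*9 = 4 + (2390/203)*9 = 4 + 21510/203 = 22322/203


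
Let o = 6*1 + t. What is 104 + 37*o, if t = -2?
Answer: 252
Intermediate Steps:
o = 4 (o = 6*1 - 2 = 6 - 2 = 4)
104 + 37*o = 104 + 37*4 = 104 + 148 = 252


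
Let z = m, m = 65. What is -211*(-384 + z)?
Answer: 67309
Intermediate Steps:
z = 65
-211*(-384 + z) = -211*(-384 + 65) = -211*(-319) = 67309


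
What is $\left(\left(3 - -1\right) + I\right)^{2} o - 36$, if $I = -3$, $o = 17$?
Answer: $-19$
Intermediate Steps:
$\left(\left(3 - -1\right) + I\right)^{2} o - 36 = \left(\left(3 - -1\right) - 3\right)^{2} \cdot 17 - 36 = \left(\left(3 + 1\right) - 3\right)^{2} \cdot 17 - 36 = \left(4 - 3\right)^{2} \cdot 17 - 36 = 1^{2} \cdot 17 - 36 = 1 \cdot 17 - 36 = 17 - 36 = -19$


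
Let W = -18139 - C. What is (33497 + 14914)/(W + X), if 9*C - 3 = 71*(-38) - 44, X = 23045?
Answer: 13203/1421 ≈ 9.2914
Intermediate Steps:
C = -913/3 (C = ⅓ + (71*(-38) - 44)/9 = ⅓ + (-2698 - 44)/9 = ⅓ + (⅑)*(-2742) = ⅓ - 914/3 = -913/3 ≈ -304.33)
W = -53504/3 (W = -18139 - 1*(-913/3) = -18139 + 913/3 = -53504/3 ≈ -17835.)
(33497 + 14914)/(W + X) = (33497 + 14914)/(-53504/3 + 23045) = 48411/(15631/3) = 48411*(3/15631) = 13203/1421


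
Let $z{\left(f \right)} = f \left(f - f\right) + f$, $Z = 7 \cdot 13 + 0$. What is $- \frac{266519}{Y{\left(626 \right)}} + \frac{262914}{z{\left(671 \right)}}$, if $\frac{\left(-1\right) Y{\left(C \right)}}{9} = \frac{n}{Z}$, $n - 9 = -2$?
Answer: $\frac{2327211463}{6039} \approx 3.8536 \cdot 10^{5}$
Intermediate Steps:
$n = 7$ ($n = 9 - 2 = 7$)
$Z = 91$ ($Z = 91 + 0 = 91$)
$z{\left(f \right)} = f$ ($z{\left(f \right)} = f 0 + f = 0 + f = f$)
$Y{\left(C \right)} = - \frac{9}{13}$ ($Y{\left(C \right)} = - 9 \cdot \frac{7}{91} = - 9 \cdot 7 \cdot \frac{1}{91} = \left(-9\right) \frac{1}{13} = - \frac{9}{13}$)
$- \frac{266519}{Y{\left(626 \right)}} + \frac{262914}{z{\left(671 \right)}} = - \frac{266519}{- \frac{9}{13}} + \frac{262914}{671} = \left(-266519\right) \left(- \frac{13}{9}\right) + 262914 \cdot \frac{1}{671} = \frac{3464747}{9} + \frac{262914}{671} = \frac{2327211463}{6039}$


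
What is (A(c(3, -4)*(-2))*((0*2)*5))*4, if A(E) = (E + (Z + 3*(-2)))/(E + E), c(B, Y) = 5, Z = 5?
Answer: 0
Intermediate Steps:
A(E) = (-1 + E)/(2*E) (A(E) = (E + (5 + 3*(-2)))/(E + E) = (E + (5 - 6))/((2*E)) = (E - 1)*(1/(2*E)) = (-1 + E)*(1/(2*E)) = (-1 + E)/(2*E))
(A(c(3, -4)*(-2))*((0*2)*5))*4 = (((-1 + 5*(-2))/(2*((5*(-2)))))*((0*2)*5))*4 = (((½)*(-1 - 10)/(-10))*(0*5))*4 = (((½)*(-⅒)*(-11))*0)*4 = ((11/20)*0)*4 = 0*4 = 0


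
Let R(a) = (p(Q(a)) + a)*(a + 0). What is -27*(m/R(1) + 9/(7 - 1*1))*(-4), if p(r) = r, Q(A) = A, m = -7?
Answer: -216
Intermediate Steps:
R(a) = 2*a² (R(a) = (a + a)*(a + 0) = (2*a)*a = 2*a²)
-27*(m/R(1) + 9/(7 - 1*1))*(-4) = -27*(-7/(2*1²) + 9/(7 - 1*1))*(-4) = -27*(-7/(2*1) + 9/(7 - 1))*(-4) = -27*(-7/2 + 9/6)*(-4) = -27*(-7*½ + 9*(⅙))*(-4) = -27*(-7/2 + 3/2)*(-4) = -27*(-2)*(-4) = 54*(-4) = -216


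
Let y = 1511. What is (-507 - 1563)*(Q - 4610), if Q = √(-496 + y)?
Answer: 9542700 - 2070*√1015 ≈ 9.4768e+6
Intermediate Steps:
Q = √1015 (Q = √(-496 + 1511) = √1015 ≈ 31.859)
(-507 - 1563)*(Q - 4610) = (-507 - 1563)*(√1015 - 4610) = -2070*(-4610 + √1015) = 9542700 - 2070*√1015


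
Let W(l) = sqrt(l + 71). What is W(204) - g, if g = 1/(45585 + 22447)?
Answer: -1/68032 + 5*sqrt(11) ≈ 16.583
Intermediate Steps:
W(l) = sqrt(71 + l)
g = 1/68032 ≈ 1.4699e-5
W(204) - g = sqrt(71 + 204) - 1*1/68032 = sqrt(275) - 1/68032 = 5*sqrt(11) - 1/68032 = -1/68032 + 5*sqrt(11)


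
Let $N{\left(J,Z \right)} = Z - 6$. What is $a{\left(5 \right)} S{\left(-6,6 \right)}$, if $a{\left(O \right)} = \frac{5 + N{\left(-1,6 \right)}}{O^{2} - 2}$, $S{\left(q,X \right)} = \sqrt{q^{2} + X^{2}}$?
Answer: $\frac{30 \sqrt{2}}{23} \approx 1.8446$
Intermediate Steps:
$S{\left(q,X \right)} = \sqrt{X^{2} + q^{2}}$
$N{\left(J,Z \right)} = -6 + Z$ ($N{\left(J,Z \right)} = Z - 6 = -6 + Z$)
$a{\left(O \right)} = \frac{5}{-2 + O^{2}}$ ($a{\left(O \right)} = \frac{5 + \left(-6 + 6\right)}{O^{2} - 2} = \frac{5 + 0}{-2 + O^{2}} = \frac{5}{-2 + O^{2}}$)
$a{\left(5 \right)} S{\left(-6,6 \right)} = \frac{5}{-2 + 5^{2}} \sqrt{6^{2} + \left(-6\right)^{2}} = \frac{5}{-2 + 25} \sqrt{36 + 36} = \frac{5}{23} \sqrt{72} = 5 \cdot \frac{1}{23} \cdot 6 \sqrt{2} = \frac{5 \cdot 6 \sqrt{2}}{23} = \frac{30 \sqrt{2}}{23}$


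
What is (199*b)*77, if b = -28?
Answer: -429044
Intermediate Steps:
(199*b)*77 = (199*(-28))*77 = -5572*77 = -429044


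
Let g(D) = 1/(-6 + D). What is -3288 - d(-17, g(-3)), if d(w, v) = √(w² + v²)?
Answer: -3288 - √23410/9 ≈ -3305.0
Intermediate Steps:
d(w, v) = √(v² + w²)
-3288 - d(-17, g(-3)) = -3288 - √((1/(-6 - 3))² + (-17)²) = -3288 - √((1/(-9))² + 289) = -3288 - √((-⅑)² + 289) = -3288 - √(1/81 + 289) = -3288 - √(23410/81) = -3288 - √23410/9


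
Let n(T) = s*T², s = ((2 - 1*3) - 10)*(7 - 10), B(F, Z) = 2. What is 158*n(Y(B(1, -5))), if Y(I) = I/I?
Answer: 5214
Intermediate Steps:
Y(I) = 1
s = 33 (s = ((2 - 3) - 10)*(-3) = (-1 - 10)*(-3) = -11*(-3) = 33)
n(T) = 33*T²
158*n(Y(B(1, -5))) = 158*(33*1²) = 158*(33*1) = 158*33 = 5214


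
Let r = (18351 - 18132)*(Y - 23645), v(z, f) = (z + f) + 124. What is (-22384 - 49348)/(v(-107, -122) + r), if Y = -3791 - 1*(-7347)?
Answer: 17933/1099899 ≈ 0.016304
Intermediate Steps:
v(z, f) = 124 + f + z (v(z, f) = (f + z) + 124 = 124 + f + z)
Y = 3556 (Y = -3791 + 7347 = 3556)
r = -4399491 (r = (18351 - 18132)*(3556 - 23645) = 219*(-20089) = -4399491)
(-22384 - 49348)/(v(-107, -122) + r) = (-22384 - 49348)/((124 - 122 - 107) - 4399491) = -71732/(-105 - 4399491) = -71732/(-4399596) = -71732*(-1/4399596) = 17933/1099899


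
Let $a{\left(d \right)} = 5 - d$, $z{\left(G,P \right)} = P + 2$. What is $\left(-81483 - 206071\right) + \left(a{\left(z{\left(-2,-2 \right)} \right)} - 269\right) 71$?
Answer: $-306298$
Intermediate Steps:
$z{\left(G,P \right)} = 2 + P$
$\left(-81483 - 206071\right) + \left(a{\left(z{\left(-2,-2 \right)} \right)} - 269\right) 71 = \left(-81483 - 206071\right) + \left(\left(5 - \left(2 - 2\right)\right) - 269\right) 71 = -287554 + \left(\left(5 - 0\right) - 269\right) 71 = -287554 + \left(\left(5 + 0\right) - 269\right) 71 = -287554 + \left(5 - 269\right) 71 = -287554 - 18744 = -306298$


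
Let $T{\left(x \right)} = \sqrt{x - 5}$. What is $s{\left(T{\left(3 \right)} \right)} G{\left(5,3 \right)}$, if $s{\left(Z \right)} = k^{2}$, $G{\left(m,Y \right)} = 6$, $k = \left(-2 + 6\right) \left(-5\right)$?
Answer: $2400$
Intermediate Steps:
$k = -20$ ($k = 4 \left(-5\right) = -20$)
$T{\left(x \right)} = \sqrt{-5 + x}$
$s{\left(Z \right)} = 400$ ($s{\left(Z \right)} = \left(-20\right)^{2} = 400$)
$s{\left(T{\left(3 \right)} \right)} G{\left(5,3 \right)} = 400 \cdot 6 = 2400$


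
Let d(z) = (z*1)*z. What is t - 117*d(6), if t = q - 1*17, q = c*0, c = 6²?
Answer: -4229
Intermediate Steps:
c = 36
q = 0 (q = 36*0 = 0)
t = -17 (t = 0 - 1*17 = 0 - 17 = -17)
d(z) = z² (d(z) = z*z = z²)
t - 117*d(6) = -17 - 117*6² = -17 - 117*36 = -17 - 4212 = -4229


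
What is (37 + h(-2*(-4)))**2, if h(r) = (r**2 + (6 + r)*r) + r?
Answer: 48841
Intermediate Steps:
h(r) = r + r**2 + r*(6 + r) (h(r) = (r**2 + r*(6 + r)) + r = r + r**2 + r*(6 + r))
(37 + h(-2*(-4)))**2 = (37 + (-2*(-4))*(7 + 2*(-2*(-4))))**2 = (37 + 8*(7 + 2*8))**2 = (37 + 8*(7 + 16))**2 = (37 + 8*23)**2 = (37 + 184)**2 = 221**2 = 48841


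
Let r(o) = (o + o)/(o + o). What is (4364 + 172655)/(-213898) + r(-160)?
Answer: 36879/213898 ≈ 0.17241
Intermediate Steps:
r(o) = 1 (r(o) = (2*o)/((2*o)) = (2*o)*(1/(2*o)) = 1)
(4364 + 172655)/(-213898) + r(-160) = (4364 + 172655)/(-213898) + 1 = 177019*(-1/213898) + 1 = -177019/213898 + 1 = 36879/213898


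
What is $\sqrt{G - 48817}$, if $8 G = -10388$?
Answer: $\frac{i \sqrt{200462}}{2} \approx 223.86 i$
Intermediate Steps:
$G = - \frac{2597}{2}$ ($G = \frac{1}{8} \left(-10388\right) = - \frac{2597}{2} \approx -1298.5$)
$\sqrt{G - 48817} = \sqrt{- \frac{2597}{2} - 48817} = \sqrt{- \frac{100231}{2}} = \frac{i \sqrt{200462}}{2}$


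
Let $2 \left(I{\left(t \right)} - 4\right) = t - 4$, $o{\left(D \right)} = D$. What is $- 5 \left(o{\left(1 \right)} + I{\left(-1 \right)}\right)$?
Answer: $- \frac{25}{2} \approx -12.5$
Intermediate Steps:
$I{\left(t \right)} = 2 + \frac{t}{2}$ ($I{\left(t \right)} = 4 + \frac{t - 4}{2} = 4 + \frac{-4 + t}{2} = 4 + \left(-2 + \frac{t}{2}\right) = 2 + \frac{t}{2}$)
$- 5 \left(o{\left(1 \right)} + I{\left(-1 \right)}\right) = - 5 \left(1 + \left(2 + \frac{1}{2} \left(-1\right)\right)\right) = - 5 \left(1 + \left(2 - \frac{1}{2}\right)\right) = - 5 \left(1 + \frac{3}{2}\right) = \left(-5\right) \frac{5}{2} = - \frac{25}{2}$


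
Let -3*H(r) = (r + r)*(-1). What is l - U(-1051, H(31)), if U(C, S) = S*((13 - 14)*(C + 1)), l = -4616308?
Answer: -4638008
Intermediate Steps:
H(r) = 2*r/3 (H(r) = -(r + r)*(-1)/3 = -2*r*(-1)/3 = -(-2)*r/3 = 2*r/3)
U(C, S) = S*(-1 - C) (U(C, S) = S*(-(1 + C)) = S*(-1 - C))
l - U(-1051, H(31)) = -4616308 - (-1)*(⅔)*31*(1 - 1051) = -4616308 - (-1)*62*(-1050)/3 = -4616308 - 1*21700 = -4616308 - 21700 = -4638008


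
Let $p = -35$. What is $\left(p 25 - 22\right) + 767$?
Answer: $-130$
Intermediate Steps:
$\left(p 25 - 22\right) + 767 = \left(\left(-35\right) 25 - 22\right) + 767 = \left(-875 - 22\right) + 767 = -897 + 767 = -130$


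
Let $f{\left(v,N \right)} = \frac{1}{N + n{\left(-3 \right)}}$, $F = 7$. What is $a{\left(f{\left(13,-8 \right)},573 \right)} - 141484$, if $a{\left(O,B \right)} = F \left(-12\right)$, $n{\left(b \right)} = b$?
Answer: $-141568$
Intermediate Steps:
$f{\left(v,N \right)} = \frac{1}{-3 + N}$ ($f{\left(v,N \right)} = \frac{1}{N - 3} = \frac{1}{-3 + N}$)
$a{\left(O,B \right)} = -84$ ($a{\left(O,B \right)} = 7 \left(-12\right) = -84$)
$a{\left(f{\left(13,-8 \right)},573 \right)} - 141484 = -84 - 141484 = -141568$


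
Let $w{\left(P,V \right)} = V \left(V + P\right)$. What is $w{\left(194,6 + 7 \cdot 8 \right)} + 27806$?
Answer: $43678$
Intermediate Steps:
$w{\left(P,V \right)} = V \left(P + V\right)$
$w{\left(194,6 + 7 \cdot 8 \right)} + 27806 = \left(6 + 7 \cdot 8\right) \left(194 + \left(6 + 7 \cdot 8\right)\right) + 27806 = \left(6 + 56\right) \left(194 + \left(6 + 56\right)\right) + 27806 = 62 \left(194 + 62\right) + 27806 = 62 \cdot 256 + 27806 = 15872 + 27806 = 43678$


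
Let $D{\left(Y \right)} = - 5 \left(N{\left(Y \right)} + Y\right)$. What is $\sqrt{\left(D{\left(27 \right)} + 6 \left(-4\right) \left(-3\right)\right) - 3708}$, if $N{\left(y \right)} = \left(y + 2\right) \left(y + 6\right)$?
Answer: $2 i \sqrt{2139} \approx 92.499 i$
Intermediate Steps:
$N{\left(y \right)} = \left(2 + y\right) \left(6 + y\right)$
$D{\left(Y \right)} = -60 - 45 Y - 5 Y^{2}$ ($D{\left(Y \right)} = - 5 \left(\left(12 + Y^{2} + 8 Y\right) + Y\right) = - 5 \left(12 + Y^{2} + 9 Y\right) = -60 - 45 Y - 5 Y^{2}$)
$\sqrt{\left(D{\left(27 \right)} + 6 \left(-4\right) \left(-3\right)\right) - 3708} = \sqrt{\left(\left(-60 - 1215 - 5 \cdot 27^{2}\right) + 6 \left(-4\right) \left(-3\right)\right) - 3708} = \sqrt{\left(\left(-60 - 1215 - 3645\right) - -72\right) - 3708} = \sqrt{\left(\left(-60 - 1215 - 3645\right) + 72\right) - 3708} = \sqrt{\left(-4920 + 72\right) - 3708} = \sqrt{-4848 - 3708} = \sqrt{-8556} = 2 i \sqrt{2139}$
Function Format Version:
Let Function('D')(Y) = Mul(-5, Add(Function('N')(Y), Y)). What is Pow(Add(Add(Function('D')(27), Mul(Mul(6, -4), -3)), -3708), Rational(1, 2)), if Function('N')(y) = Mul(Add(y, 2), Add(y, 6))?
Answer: Mul(2, I, Pow(2139, Rational(1, 2))) ≈ Mul(92.499, I)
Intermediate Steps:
Function('N')(y) = Mul(Add(2, y), Add(6, y))
Function('D')(Y) = Add(-60, Mul(-45, Y), Mul(-5, Pow(Y, 2))) (Function('D')(Y) = Mul(-5, Add(Add(12, Pow(Y, 2), Mul(8, Y)), Y)) = Mul(-5, Add(12, Pow(Y, 2), Mul(9, Y))) = Add(-60, Mul(-45, Y), Mul(-5, Pow(Y, 2))))
Pow(Add(Add(Function('D')(27), Mul(Mul(6, -4), -3)), -3708), Rational(1, 2)) = Pow(Add(Add(Add(-60, Mul(-45, 27), Mul(-5, Pow(27, 2))), Mul(Mul(6, -4), -3)), -3708), Rational(1, 2)) = Pow(Add(Add(Add(-60, -1215, Mul(-5, 729)), Mul(-24, -3)), -3708), Rational(1, 2)) = Pow(Add(Add(Add(-60, -1215, -3645), 72), -3708), Rational(1, 2)) = Pow(Add(Add(-4920, 72), -3708), Rational(1, 2)) = Pow(Add(-4848, -3708), Rational(1, 2)) = Pow(-8556, Rational(1, 2)) = Mul(2, I, Pow(2139, Rational(1, 2)))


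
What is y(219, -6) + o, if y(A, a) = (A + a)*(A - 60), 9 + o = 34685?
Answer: 68543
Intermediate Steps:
o = 34676 (o = -9 + 34685 = 34676)
y(A, a) = (-60 + A)*(A + a) (y(A, a) = (A + a)*(-60 + A) = (-60 + A)*(A + a))
y(219, -6) + o = (219² - 60*219 - 60*(-6) + 219*(-6)) + 34676 = (47961 - 13140 + 360 - 1314) + 34676 = 33867 + 34676 = 68543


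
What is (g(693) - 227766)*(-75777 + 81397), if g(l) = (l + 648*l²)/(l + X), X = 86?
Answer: 39568447380/41 ≈ 9.6508e+8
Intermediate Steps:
g(l) = (l + 648*l²)/(86 + l) (g(l) = (l + 648*l²)/(l + 86) = (l + 648*l²)/(86 + l))
(g(693) - 227766)*(-75777 + 81397) = (693*(1 + 648*693)/(86 + 693) - 227766)*(-75777 + 81397) = (693*(1 + 449064)/779 - 227766)*5620 = (693*(1/779)*449065 - 227766)*5620 = (16379055/41 - 227766)*5620 = (7040649/41)*5620 = 39568447380/41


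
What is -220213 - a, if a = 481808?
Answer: -702021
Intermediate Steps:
-220213 - a = -220213 - 1*481808 = -220213 - 481808 = -702021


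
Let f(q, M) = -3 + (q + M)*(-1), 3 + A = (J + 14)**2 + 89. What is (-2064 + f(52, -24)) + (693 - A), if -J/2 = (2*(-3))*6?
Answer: -8884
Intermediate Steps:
J = 72 (J = -2*2*(-3)*6 = -(-12)*6 = -2*(-36) = 72)
A = 7482 (A = -3 + ((72 + 14)**2 + 89) = -3 + (86**2 + 89) = -3 + (7396 + 89) = -3 + 7485 = 7482)
f(q, M) = -3 - M - q (f(q, M) = -3 + (M + q)*(-1) = -3 + (-M - q) = -3 - M - q)
(-2064 + f(52, -24)) + (693 - A) = (-2064 + (-3 - 1*(-24) - 1*52)) + (693 - 1*7482) = (-2064 + (-3 + 24 - 52)) + (693 - 7482) = (-2064 - 31) - 6789 = -2095 - 6789 = -8884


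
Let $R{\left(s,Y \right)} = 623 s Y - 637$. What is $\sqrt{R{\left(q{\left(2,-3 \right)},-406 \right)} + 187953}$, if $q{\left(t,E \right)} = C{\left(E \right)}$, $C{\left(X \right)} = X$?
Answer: $\sqrt{946130} \approx 972.69$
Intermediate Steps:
$q{\left(t,E \right)} = E$
$R{\left(s,Y \right)} = -637 + 623 Y s$ ($R{\left(s,Y \right)} = 623 Y s - 637 = -637 + 623 Y s$)
$\sqrt{R{\left(q{\left(2,-3 \right)},-406 \right)} + 187953} = \sqrt{\left(-637 + 623 \left(-406\right) \left(-3\right)\right) + 187953} = \sqrt{\left(-637 + 758814\right) + 187953} = \sqrt{758177 + 187953} = \sqrt{946130}$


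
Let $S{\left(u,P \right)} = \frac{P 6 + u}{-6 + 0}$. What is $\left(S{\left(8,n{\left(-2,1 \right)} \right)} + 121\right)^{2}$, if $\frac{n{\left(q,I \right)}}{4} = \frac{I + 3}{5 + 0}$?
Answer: $\frac{3052009}{225} \approx 13564.0$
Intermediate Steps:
$n{\left(q,I \right)} = \frac{12}{5} + \frac{4 I}{5}$ ($n{\left(q,I \right)} = 4 \frac{I + 3}{5 + 0} = 4 \frac{3 + I}{5} = 4 \left(3 + I\right) \frac{1}{5} = 4 \left(\frac{3}{5} + \frac{I}{5}\right) = \frac{12}{5} + \frac{4 I}{5}$)
$S{\left(u,P \right)} = - P - \frac{u}{6}$ ($S{\left(u,P \right)} = \frac{6 P + u}{-6} = \left(u + 6 P\right) \left(- \frac{1}{6}\right) = - P - \frac{u}{6}$)
$\left(S{\left(8,n{\left(-2,1 \right)} \right)} + 121\right)^{2} = \left(\left(- (\frac{12}{5} + \frac{4}{5} \cdot 1) - \frac{4}{3}\right) + 121\right)^{2} = \left(\left(- (\frac{12}{5} + \frac{4}{5}) - \frac{4}{3}\right) + 121\right)^{2} = \left(\left(\left(-1\right) \frac{16}{5} - \frac{4}{3}\right) + 121\right)^{2} = \left(\left(- \frac{16}{5} - \frac{4}{3}\right) + 121\right)^{2} = \left(- \frac{68}{15} + 121\right)^{2} = \left(\frac{1747}{15}\right)^{2} = \frac{3052009}{225}$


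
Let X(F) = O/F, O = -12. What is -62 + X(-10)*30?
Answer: -26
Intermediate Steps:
X(F) = -12/F
-62 + X(-10)*30 = -62 - 12/(-10)*30 = -62 - 12*(-⅒)*30 = -62 + (6/5)*30 = -62 + 36 = -26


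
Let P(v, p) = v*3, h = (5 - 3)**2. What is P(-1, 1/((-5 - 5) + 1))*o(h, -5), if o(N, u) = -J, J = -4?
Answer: -12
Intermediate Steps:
h = 4 (h = 2**2 = 4)
P(v, p) = 3*v
o(N, u) = 4 (o(N, u) = -1*(-4) = 4)
P(-1, 1/((-5 - 5) + 1))*o(h, -5) = (3*(-1))*4 = -3*4 = -12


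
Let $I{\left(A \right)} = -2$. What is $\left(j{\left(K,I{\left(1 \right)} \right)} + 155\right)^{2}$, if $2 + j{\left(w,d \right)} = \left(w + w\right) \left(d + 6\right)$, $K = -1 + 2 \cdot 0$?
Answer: $21025$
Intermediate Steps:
$K = -1$ ($K = -1 + 0 = -1$)
$j{\left(w,d \right)} = -2 + 2 w \left(6 + d\right)$ ($j{\left(w,d \right)} = -2 + \left(w + w\right) \left(d + 6\right) = -2 + 2 w \left(6 + d\right)$)
$\left(j{\left(K,I{\left(1 \right)} \right)} + 155\right)^{2} = \left(\left(-2 + 12 \left(-1\right) + 2 \left(-2\right) \left(-1\right)\right) + 155\right)^{2} = \left(\left(-2 - 12 + 4\right) + 155\right)^{2} = \left(-10 + 155\right)^{2} = 145^{2} = 21025$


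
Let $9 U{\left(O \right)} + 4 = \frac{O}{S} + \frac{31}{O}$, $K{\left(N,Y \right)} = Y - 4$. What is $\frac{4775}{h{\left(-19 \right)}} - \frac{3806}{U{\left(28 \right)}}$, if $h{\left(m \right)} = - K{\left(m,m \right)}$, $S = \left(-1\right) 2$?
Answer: $\frac{2210741}{989} \approx 2235.3$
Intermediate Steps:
$K{\left(N,Y \right)} = -4 + Y$ ($K{\left(N,Y \right)} = Y - 4 = -4 + Y$)
$S = -2$
$h{\left(m \right)} = 4 - m$ ($h{\left(m \right)} = - (-4 + m) = 4 - m$)
$U{\left(O \right)} = - \frac{4}{9} - \frac{O}{18} + \frac{31}{9 O}$ ($U{\left(O \right)} = - \frac{4}{9} + \frac{\frac{O}{-2} + \frac{31}{O}}{9} = - \frac{4}{9} + \frac{O \left(- \frac{1}{2}\right) + \frac{31}{O}}{9} = - \frac{4}{9} + \frac{- \frac{O}{2} + \frac{31}{O}}{9} = - \frac{4}{9} + \frac{\frac{31}{O} - \frac{O}{2}}{9} = - \frac{4}{9} - \left(- \frac{31}{9 O} + \frac{O}{18}\right) = - \frac{4}{9} - \frac{O}{18} + \frac{31}{9 O}$)
$\frac{4775}{h{\left(-19 \right)}} - \frac{3806}{U{\left(28 \right)}} = \frac{4775}{4 - -19} - \frac{3806}{\frac{1}{18} \cdot \frac{1}{28} \left(62 - 28 \left(8 + 28\right)\right)} = \frac{4775}{4 + 19} - \frac{3806}{\frac{1}{18} \cdot \frac{1}{28} \left(62 - 28 \cdot 36\right)} = \frac{4775}{23} - \frac{3806}{\frac{1}{18} \cdot \frac{1}{28} \left(62 - 1008\right)} = 4775 \cdot \frac{1}{23} - \frac{3806}{\frac{1}{18} \cdot \frac{1}{28} \left(-946\right)} = \frac{4775}{23} - \frac{3806}{- \frac{473}{252}} = \frac{4775}{23} - - \frac{87192}{43} = \frac{4775}{23} + \frac{87192}{43} = \frac{2210741}{989}$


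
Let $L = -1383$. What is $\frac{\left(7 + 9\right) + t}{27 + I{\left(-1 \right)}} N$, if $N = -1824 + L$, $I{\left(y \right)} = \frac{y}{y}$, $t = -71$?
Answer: $\frac{176385}{28} \approx 6299.5$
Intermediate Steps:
$I{\left(y \right)} = 1$
$N = -3207$ ($N = -1824 - 1383 = -3207$)
$\frac{\left(7 + 9\right) + t}{27 + I{\left(-1 \right)}} N = \frac{\left(7 + 9\right) - 71}{27 + 1} \left(-3207\right) = \frac{16 - 71}{28} \left(-3207\right) = \left(-55\right) \frac{1}{28} \left(-3207\right) = \left(- \frac{55}{28}\right) \left(-3207\right) = \frac{176385}{28}$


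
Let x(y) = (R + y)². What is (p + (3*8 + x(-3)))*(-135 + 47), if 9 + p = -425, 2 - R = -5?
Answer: 34672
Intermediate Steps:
R = 7 (R = 2 - 1*(-5) = 2 + 5 = 7)
x(y) = (7 + y)²
p = -434 (p = -9 - 425 = -434)
(p + (3*8 + x(-3)))*(-135 + 47) = (-434 + (3*8 + (7 - 3)²))*(-135 + 47) = (-434 + (24 + 4²))*(-88) = (-434 + (24 + 16))*(-88) = (-434 + 40)*(-88) = -394*(-88) = 34672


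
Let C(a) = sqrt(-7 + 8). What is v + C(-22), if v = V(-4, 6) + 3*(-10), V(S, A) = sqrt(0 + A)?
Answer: -29 + sqrt(6) ≈ -26.551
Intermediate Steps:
V(S, A) = sqrt(A)
C(a) = 1 (C(a) = sqrt(1) = 1)
v = -30 + sqrt(6) (v = sqrt(6) + 3*(-10) = sqrt(6) - 30 = -30 + sqrt(6) ≈ -27.551)
v + C(-22) = (-30 + sqrt(6)) + 1 = -29 + sqrt(6)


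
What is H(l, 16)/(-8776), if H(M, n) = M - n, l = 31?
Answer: -15/8776 ≈ -0.0017092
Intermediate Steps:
H(l, 16)/(-8776) = (31 - 1*16)/(-8776) = (31 - 16)*(-1/8776) = 15*(-1/8776) = -15/8776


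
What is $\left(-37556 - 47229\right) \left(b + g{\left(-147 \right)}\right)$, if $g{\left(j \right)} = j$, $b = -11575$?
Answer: $993849770$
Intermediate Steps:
$\left(-37556 - 47229\right) \left(b + g{\left(-147 \right)}\right) = \left(-37556 - 47229\right) \left(-11575 - 147\right) = \left(-84785\right) \left(-11722\right) = 993849770$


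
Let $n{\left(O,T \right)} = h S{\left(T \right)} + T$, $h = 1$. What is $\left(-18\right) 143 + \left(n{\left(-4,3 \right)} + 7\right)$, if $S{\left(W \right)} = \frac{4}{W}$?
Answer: $- \frac{7688}{3} \approx -2562.7$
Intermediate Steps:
$n{\left(O,T \right)} = T + \frac{4}{T}$ ($n{\left(O,T \right)} = 1 \frac{4}{T} + T = \frac{4}{T} + T = T + \frac{4}{T}$)
$\left(-18\right) 143 + \left(n{\left(-4,3 \right)} + 7\right) = \left(-18\right) 143 + \left(\left(3 + \frac{4}{3}\right) + 7\right) = -2574 + \left(\left(3 + 4 \cdot \frac{1}{3}\right) + 7\right) = -2574 + \left(\left(3 + \frac{4}{3}\right) + 7\right) = -2574 + \left(\frac{13}{3} + 7\right) = -2574 + \frac{34}{3} = - \frac{7688}{3}$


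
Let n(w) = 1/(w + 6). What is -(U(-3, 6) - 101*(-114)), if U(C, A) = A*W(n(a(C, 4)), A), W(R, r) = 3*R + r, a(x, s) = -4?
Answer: -11559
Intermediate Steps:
n(w) = 1/(6 + w)
W(R, r) = r + 3*R
U(C, A) = A*(3/2 + A) (U(C, A) = A*(A + 3/(6 - 4)) = A*(A + 3/2) = A*(3/2 + A))
-(U(-3, 6) - 101*(-114)) = -((1/2)*6*(3 + 2*6) - 101*(-114)) = -((1/2)*6*(3 + 12) + 11514) = -((1/2)*6*15 + 11514) = -(45 + 11514) = -1*11559 = -11559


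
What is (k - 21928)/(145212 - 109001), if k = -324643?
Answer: -346571/36211 ≈ -9.5709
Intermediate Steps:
(k - 21928)/(145212 - 109001) = (-324643 - 21928)/(145212 - 109001) = -346571/36211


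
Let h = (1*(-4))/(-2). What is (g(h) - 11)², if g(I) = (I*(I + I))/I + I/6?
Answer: 400/9 ≈ 44.444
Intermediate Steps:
h = 2 (h = -4*(-½) = 2)
g(I) = 13*I/6 (g(I) = (I*(2*I))/I + I*(⅙) = (2*I²)/I + I/6 = 2*I + I/6 = 13*I/6)
(g(h) - 11)² = ((13/6)*2 - 11)² = (13/3 - 11)² = (-20/3)² = 400/9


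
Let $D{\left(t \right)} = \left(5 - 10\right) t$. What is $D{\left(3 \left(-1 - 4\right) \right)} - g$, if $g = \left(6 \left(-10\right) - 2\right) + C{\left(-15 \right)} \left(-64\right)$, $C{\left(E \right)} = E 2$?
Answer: $-1783$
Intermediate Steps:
$C{\left(E \right)} = 2 E$
$D{\left(t \right)} = - 5 t$
$g = 1858$ ($g = \left(6 \left(-10\right) - 2\right) + 2 \left(-15\right) \left(-64\right) = \left(-60 - 2\right) - -1920 = -62 + 1920 = 1858$)
$D{\left(3 \left(-1 - 4\right) \right)} - g = - 5 \cdot 3 \left(-1 - 4\right) - 1858 = - 5 \cdot 3 \left(-5\right) - 1858 = \left(-5\right) \left(-15\right) - 1858 = 75 - 1858 = -1783$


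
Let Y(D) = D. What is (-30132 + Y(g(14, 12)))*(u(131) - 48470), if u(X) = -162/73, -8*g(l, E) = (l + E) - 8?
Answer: 106629199866/73 ≈ 1.4607e+9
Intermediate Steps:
g(l, E) = 1 - E/8 - l/8 (g(l, E) = -((l + E) - 8)/8 = -((E + l) - 8)/8 = -(-8 + E + l)/8 = 1 - E/8 - l/8)
u(X) = -162/73 (u(X) = -162*1/73 = -162/73)
(-30132 + Y(g(14, 12)))*(u(131) - 48470) = (-30132 + (1 - ⅛*12 - ⅛*14))*(-162/73 - 48470) = (-30132 + (1 - 3/2 - 7/4))*(-3538472/73) = (-30132 - 9/4)*(-3538472/73) = -120537/4*(-3538472/73) = 106629199866/73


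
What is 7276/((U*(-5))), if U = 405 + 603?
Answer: -1819/1260 ≈ -1.4437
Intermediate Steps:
U = 1008
7276/((U*(-5))) = 7276/((1008*(-5))) = 7276/(-5040) = 7276*(-1/5040) = -1819/1260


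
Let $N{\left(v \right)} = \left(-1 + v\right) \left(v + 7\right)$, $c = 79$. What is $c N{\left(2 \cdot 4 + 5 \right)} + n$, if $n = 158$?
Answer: $19118$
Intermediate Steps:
$N{\left(v \right)} = \left(-1 + v\right) \left(7 + v\right)$
$c N{\left(2 \cdot 4 + 5 \right)} + n = 79 \left(-7 + \left(2 \cdot 4 + 5\right)^{2} + 6 \left(2 \cdot 4 + 5\right)\right) + 158 = 79 \left(-7 + \left(8 + 5\right)^{2} + 6 \left(8 + 5\right)\right) + 158 = 79 \left(-7 + 13^{2} + 6 \cdot 13\right) + 158 = 79 \left(-7 + 169 + 78\right) + 158 = 79 \cdot 240 + 158 = 18960 + 158 = 19118$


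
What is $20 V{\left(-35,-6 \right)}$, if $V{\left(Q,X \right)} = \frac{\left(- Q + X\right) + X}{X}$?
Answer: $- \frac{230}{3} \approx -76.667$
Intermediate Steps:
$V{\left(Q,X \right)} = \frac{- Q + 2 X}{X}$ ($V{\left(Q,X \right)} = \frac{\left(X - Q\right) + X}{X} = \frac{- Q + 2 X}{X}$)
$20 V{\left(-35,-6 \right)} = 20 \left(2 - - \frac{35}{-6}\right) = 20 \left(2 - \left(-35\right) \left(- \frac{1}{6}\right)\right) = 20 \left(2 - \frac{35}{6}\right) = 20 \left(- \frac{23}{6}\right) = - \frac{230}{3}$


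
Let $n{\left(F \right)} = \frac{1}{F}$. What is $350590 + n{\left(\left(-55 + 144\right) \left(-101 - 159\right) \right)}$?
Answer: $\frac{8112652599}{23140} \approx 3.5059 \cdot 10^{5}$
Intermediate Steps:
$350590 + n{\left(\left(-55 + 144\right) \left(-101 - 159\right) \right)} = 350590 + \frac{1}{\left(-55 + 144\right) \left(-101 - 159\right)} = 350590 + \frac{1}{89 \left(-260\right)} = 350590 + \frac{1}{-23140} = 350590 - \frac{1}{23140} = \frac{8112652599}{23140}$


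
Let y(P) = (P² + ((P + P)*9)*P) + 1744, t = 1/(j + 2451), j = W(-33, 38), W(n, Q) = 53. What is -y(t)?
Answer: -10934907923/6270016 ≈ -1744.0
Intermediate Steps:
j = 53
t = 1/2504 (t = 1/(53 + 2451) = 1/2504 ≈ 0.00039936)
y(P) = 1744 + 19*P² (y(P) = (P² + ((2*P)*9)*P) + 1744 = (P² + (18*P)*P) + 1744 = (P² + 18*P²) + 1744 = 19*P² + 1744 = 1744 + 19*P²)
-y(t) = -(1744 + 19*(1/2504)²) = -(1744 + 19*(1/6270016)) = -(1744 + 19/6270016) = -1*10934907923/6270016 = -10934907923/6270016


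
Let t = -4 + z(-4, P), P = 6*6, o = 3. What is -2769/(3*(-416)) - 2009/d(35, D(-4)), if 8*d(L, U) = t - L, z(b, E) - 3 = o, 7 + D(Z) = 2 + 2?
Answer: 516647/1056 ≈ 489.25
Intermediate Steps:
D(Z) = -3 (D(Z) = -7 + (2 + 2) = -7 + 4 = -3)
P = 36
z(b, E) = 6 (z(b, E) = 3 + 3 = 6)
t = 2 (t = -4 + 6 = 2)
d(L, U) = ¼ - L/8 (d(L, U) = (2 - L)/8 = ¼ - L/8)
-2769/(3*(-416)) - 2009/d(35, D(-4)) = -2769/(3*(-416)) - 2009/(¼ - ⅛*35) = -2769/(-1248) - 2009/(¼ - 35/8) = -2769*(-1/1248) - 2009/(-33/8) = 71/32 - 2009*(-8/33) = 71/32 + 16072/33 = 516647/1056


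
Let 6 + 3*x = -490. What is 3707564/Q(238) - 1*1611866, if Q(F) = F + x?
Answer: -170132048/109 ≈ -1.5608e+6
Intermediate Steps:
x = -496/3 (x = -2 + (1/3)*(-490) = -2 - 490/3 = -496/3 ≈ -165.33)
Q(F) = -496/3 + F (Q(F) = F - 496/3 = -496/3 + F)
3707564/Q(238) - 1*1611866 = 3707564/(-496/3 + 238) - 1*1611866 = 3707564/(218/3) - 1611866 = 3707564*(3/218) - 1611866 = 5561346/109 - 1611866 = -170132048/109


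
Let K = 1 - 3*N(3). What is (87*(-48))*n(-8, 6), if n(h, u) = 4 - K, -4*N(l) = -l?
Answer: -21924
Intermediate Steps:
N(l) = l/4 (N(l) = -(-1)*l/4 = l/4)
K = -5/4 (K = 1 - 3*3/4 = 1 - 3*¾ = 1 - 9/4 = -5/4 ≈ -1.2500)
n(h, u) = 21/4 (n(h, u) = 4 - 1*(-5/4) = 4 + 5/4 = 21/4)
(87*(-48))*n(-8, 6) = (87*(-48))*(21/4) = -4176*21/4 = -21924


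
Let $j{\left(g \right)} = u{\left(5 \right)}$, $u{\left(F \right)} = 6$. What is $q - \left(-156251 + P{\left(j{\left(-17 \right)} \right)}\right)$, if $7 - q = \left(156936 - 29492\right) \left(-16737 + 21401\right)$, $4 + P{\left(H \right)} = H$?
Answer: $-594242560$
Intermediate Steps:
$j{\left(g \right)} = 6$
$P{\left(H \right)} = -4 + H$
$q = -594398809$ ($q = 7 - \left(156936 - 29492\right) \left(-16737 + 21401\right) = 7 - \left(156936 - 29492\right) 4664 = 7 - 127444 \cdot 4664 = 7 - 594398816 = -594398809$)
$q - \left(-156251 + P{\left(j{\left(-17 \right)} \right)}\right) = -594398809 + \left(156251 - \left(-4 + 6\right)\right) = -594398809 + \left(156251 - 2\right) = -594398809 + 156249 = -594242560$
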